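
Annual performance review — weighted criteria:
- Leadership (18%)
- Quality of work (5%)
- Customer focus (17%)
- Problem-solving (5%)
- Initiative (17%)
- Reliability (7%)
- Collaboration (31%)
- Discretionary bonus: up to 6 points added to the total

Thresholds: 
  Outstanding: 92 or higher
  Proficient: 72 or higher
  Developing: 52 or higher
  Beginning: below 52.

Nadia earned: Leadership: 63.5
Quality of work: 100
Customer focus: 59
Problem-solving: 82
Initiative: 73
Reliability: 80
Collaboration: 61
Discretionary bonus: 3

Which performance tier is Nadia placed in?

Weighted total:
  Leadership 63.5 × 0.18 = 11.43
  Quality of work 100 × 0.05 = 5
  Customer focus 59 × 0.17 = 10.03
  Problem-solving 82 × 0.05 = 4.1
  Initiative 73 × 0.17 = 12.41
  Reliability 80 × 0.07 = 5.6
  Collaboration 61 × 0.31 = 18.91
Sum = 67.48
Discretionary bonus: 67.48 + 3 = 70.48
70.48 is ≥ 52 and < 72 → Developing

Developing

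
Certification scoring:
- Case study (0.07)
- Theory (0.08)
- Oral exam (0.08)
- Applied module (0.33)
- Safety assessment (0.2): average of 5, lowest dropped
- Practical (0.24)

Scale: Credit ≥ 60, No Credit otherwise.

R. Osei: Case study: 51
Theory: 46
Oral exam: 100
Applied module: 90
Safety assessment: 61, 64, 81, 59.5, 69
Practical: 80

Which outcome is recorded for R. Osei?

Safety assessment: drop 59.5 → average of remaining 4 = 275/4 = 68.75
Weighted total:
  Case study 51 × 0.07 = 3.57
  Theory 46 × 0.08 = 3.68
  Oral exam 100 × 0.08 = 8
  Applied module 90 × 0.33 = 29.7
  Safety assessment 68.75 × 0.2 = 13.75
  Practical 80 × 0.24 = 19.2
Sum = 77.9
77.9 ≥ 60 → Credit

Credit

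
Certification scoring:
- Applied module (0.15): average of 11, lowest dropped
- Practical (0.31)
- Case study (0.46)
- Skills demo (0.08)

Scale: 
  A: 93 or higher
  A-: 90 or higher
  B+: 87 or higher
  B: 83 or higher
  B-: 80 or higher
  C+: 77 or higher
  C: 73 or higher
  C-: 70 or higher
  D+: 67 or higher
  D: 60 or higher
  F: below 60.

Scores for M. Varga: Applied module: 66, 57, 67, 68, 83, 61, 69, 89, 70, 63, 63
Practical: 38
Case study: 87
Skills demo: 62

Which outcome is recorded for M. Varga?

Applied module: drop 57 → average of remaining 10 = 699/10 = 69.9
Weighted total:
  Applied module 69.9 × 0.15 = 10.485
  Practical 38 × 0.31 = 11.78
  Case study 87 × 0.46 = 40.02
  Skills demo 62 × 0.08 = 4.96
Sum = 67.245
67.245 is ≥ 67 and < 70 → D+

D+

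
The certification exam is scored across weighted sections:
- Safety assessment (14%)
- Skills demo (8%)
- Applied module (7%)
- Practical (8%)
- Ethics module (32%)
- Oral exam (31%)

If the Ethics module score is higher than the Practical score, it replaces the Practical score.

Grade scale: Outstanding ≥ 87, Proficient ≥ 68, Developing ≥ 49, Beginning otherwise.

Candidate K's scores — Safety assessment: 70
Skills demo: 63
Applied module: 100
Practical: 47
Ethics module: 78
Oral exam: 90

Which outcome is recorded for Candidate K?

Proficient

Ethics module (78) > Practical (47), so Practical counts as 78.
Weighted total:
  Safety assessment 70 × 0.14 = 9.8
  Skills demo 63 × 0.08 = 5.04
  Applied module 100 × 0.07 = 7
  Practical 78 × 0.08 = 6.24
  Ethics module 78 × 0.32 = 24.96
  Oral exam 90 × 0.31 = 27.9
Sum = 80.94
80.94 is ≥ 68 and < 87 → Proficient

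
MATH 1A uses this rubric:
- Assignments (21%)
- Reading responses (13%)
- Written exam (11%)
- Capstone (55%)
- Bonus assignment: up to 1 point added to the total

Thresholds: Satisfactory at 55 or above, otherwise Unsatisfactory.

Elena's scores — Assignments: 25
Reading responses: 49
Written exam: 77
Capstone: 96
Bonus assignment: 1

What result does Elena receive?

Satisfactory

Weighted total:
  Assignments 25 × 0.21 = 5.25
  Reading responses 49 × 0.13 = 6.37
  Written exam 77 × 0.11 = 8.47
  Capstone 96 × 0.55 = 52.8
Sum = 72.89
Bonus assignment: 72.89 + 1 = 73.89
73.89 ≥ 55 → Satisfactory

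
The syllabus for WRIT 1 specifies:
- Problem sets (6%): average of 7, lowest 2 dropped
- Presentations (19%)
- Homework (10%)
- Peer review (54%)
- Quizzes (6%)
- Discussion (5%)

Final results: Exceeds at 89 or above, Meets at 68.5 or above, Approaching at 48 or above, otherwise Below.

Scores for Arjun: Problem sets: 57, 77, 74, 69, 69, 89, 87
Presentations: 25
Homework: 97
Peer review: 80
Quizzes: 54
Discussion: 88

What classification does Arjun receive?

Meets

Problem sets: drop 57, 69 → average of remaining 5 = 396/5 = 79.2
Weighted total:
  Problem sets 79.2 × 0.06 = 4.752
  Presentations 25 × 0.19 = 4.75
  Homework 97 × 0.1 = 9.7
  Peer review 80 × 0.54 = 43.2
  Quizzes 54 × 0.06 = 3.24
  Discussion 88 × 0.05 = 4.4
Sum = 70.042
70.042 is ≥ 68.5 and < 89 → Meets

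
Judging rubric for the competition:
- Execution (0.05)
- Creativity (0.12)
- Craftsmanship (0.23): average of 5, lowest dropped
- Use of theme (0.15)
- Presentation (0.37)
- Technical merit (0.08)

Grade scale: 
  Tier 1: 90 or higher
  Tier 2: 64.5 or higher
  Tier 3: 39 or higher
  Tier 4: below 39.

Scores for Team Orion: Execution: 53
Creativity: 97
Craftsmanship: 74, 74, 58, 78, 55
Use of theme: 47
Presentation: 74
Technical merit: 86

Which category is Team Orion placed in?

Tier 2

Craftsmanship: drop 55 → average of remaining 4 = 284/4 = 71
Weighted total:
  Execution 53 × 0.05 = 2.65
  Creativity 97 × 0.12 = 11.64
  Craftsmanship 71 × 0.23 = 16.33
  Use of theme 47 × 0.15 = 7.05
  Presentation 74 × 0.37 = 27.38
  Technical merit 86 × 0.08 = 6.88
Sum = 71.93
71.93 is ≥ 64.5 and < 90 → Tier 2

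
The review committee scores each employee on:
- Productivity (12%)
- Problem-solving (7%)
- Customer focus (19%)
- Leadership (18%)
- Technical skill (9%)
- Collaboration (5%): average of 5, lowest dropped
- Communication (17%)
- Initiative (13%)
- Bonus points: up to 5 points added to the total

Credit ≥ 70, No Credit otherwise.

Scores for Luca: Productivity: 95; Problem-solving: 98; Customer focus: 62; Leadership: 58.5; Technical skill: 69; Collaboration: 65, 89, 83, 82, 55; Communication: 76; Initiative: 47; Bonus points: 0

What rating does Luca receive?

Collaboration: drop 55 → average of remaining 4 = 319/4 = 79.75
Weighted total:
  Productivity 95 × 0.12 = 11.4
  Problem-solving 98 × 0.07 = 6.86
  Customer focus 62 × 0.19 = 11.78
  Leadership 58.5 × 0.18 = 10.53
  Technical skill 69 × 0.09 = 6.21
  Collaboration 79.75 × 0.05 = 3.9875
  Communication 76 × 0.17 = 12.92
  Initiative 47 × 0.13 = 6.11
Sum = 69.7975
Bonus points: 69.7975 + 0 = 69.7975
69.7975 < 70 → No Credit

No Credit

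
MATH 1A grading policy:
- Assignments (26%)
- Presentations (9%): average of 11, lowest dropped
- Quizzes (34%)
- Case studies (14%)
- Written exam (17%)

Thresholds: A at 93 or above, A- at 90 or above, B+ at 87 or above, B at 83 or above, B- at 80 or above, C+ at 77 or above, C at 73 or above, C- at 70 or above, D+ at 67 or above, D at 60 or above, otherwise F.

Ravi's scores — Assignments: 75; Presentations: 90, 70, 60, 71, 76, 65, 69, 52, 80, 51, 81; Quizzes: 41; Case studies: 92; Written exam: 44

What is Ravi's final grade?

D

Presentations: drop 51 → average of remaining 10 = 714/10 = 71.4
Weighted total:
  Assignments 75 × 0.26 = 19.5
  Presentations 71.4 × 0.09 = 6.426
  Quizzes 41 × 0.34 = 13.94
  Case studies 92 × 0.14 = 12.88
  Written exam 44 × 0.17 = 7.48
Sum = 60.226
60.226 is ≥ 60 and < 67 → D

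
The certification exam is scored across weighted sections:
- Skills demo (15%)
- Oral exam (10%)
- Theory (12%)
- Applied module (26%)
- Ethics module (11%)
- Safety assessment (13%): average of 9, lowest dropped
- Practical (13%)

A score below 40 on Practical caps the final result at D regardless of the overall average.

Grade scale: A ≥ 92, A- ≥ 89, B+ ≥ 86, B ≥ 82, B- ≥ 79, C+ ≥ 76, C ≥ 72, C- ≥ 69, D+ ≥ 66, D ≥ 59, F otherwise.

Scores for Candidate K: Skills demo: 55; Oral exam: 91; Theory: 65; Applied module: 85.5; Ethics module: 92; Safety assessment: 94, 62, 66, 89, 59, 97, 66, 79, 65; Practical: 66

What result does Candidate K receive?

Safety assessment: drop 59 → average of remaining 8 = 618/8 = 77.25
Practical score 66 ≥ 40: minimum met.
Weighted total:
  Skills demo 55 × 0.15 = 8.25
  Oral exam 91 × 0.1 = 9.1
  Theory 65 × 0.12 = 7.8
  Applied module 85.5 × 0.26 = 22.23
  Ethics module 92 × 0.11 = 10.12
  Safety assessment 77.25 × 0.13 = 10.0425
  Practical 66 × 0.13 = 8.58
Sum = 76.1225
76.1225 is ≥ 76 and < 79 → C+

C+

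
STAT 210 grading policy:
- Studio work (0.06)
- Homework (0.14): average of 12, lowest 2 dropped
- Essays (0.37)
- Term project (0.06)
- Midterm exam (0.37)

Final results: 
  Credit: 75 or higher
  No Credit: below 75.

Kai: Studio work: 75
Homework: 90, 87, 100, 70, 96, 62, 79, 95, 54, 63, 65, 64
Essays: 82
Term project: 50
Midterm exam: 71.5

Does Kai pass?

Homework: drop 54, 62 → average of remaining 10 = 809/10 = 80.9
Weighted total:
  Studio work 75 × 0.06 = 4.5
  Homework 80.9 × 0.14 = 11.326
  Essays 82 × 0.37 = 30.34
  Term project 50 × 0.06 = 3
  Midterm exam 71.5 × 0.37 = 26.455
Sum = 75.621
75.621 ≥ 75 → Credit

Credit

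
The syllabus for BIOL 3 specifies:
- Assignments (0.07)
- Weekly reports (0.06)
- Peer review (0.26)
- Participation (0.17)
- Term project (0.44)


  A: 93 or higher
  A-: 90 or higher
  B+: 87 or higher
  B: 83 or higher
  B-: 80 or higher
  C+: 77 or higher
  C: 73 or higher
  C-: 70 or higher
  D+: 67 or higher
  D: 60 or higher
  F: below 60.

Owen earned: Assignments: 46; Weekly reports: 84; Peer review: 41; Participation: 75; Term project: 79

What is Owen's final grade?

Weighted total:
  Assignments 46 × 0.07 = 3.22
  Weekly reports 84 × 0.06 = 5.04
  Peer review 41 × 0.26 = 10.66
  Participation 75 × 0.17 = 12.75
  Term project 79 × 0.44 = 34.76
Sum = 66.43
66.43 is ≥ 60 and < 67 → D

D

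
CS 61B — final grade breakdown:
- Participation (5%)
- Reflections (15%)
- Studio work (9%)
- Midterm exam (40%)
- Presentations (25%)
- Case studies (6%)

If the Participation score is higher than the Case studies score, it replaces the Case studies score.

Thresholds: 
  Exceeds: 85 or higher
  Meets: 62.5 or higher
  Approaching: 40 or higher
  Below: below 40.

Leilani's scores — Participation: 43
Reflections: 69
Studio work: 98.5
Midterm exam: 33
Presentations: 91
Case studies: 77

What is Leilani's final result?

Participation (43) ≤ Case studies (77), so Case studies stays at 77.
Weighted total:
  Participation 43 × 0.05 = 2.15
  Reflections 69 × 0.15 = 10.35
  Studio work 98.5 × 0.09 = 8.865
  Midterm exam 33 × 0.4 = 13.2
  Presentations 91 × 0.25 = 22.75
  Case studies 77 × 0.06 = 4.62
Sum = 61.935
61.935 is ≥ 40 and < 62.5 → Approaching

Approaching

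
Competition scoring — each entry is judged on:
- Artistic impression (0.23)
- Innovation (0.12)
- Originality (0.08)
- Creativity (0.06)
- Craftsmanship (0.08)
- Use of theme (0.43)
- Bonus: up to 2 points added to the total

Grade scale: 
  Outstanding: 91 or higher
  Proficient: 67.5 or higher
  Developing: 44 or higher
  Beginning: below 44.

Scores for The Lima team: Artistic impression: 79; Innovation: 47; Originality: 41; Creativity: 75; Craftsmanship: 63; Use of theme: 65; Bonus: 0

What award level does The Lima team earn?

Weighted total:
  Artistic impression 79 × 0.23 = 18.17
  Innovation 47 × 0.12 = 5.64
  Originality 41 × 0.08 = 3.28
  Creativity 75 × 0.06 = 4.5
  Craftsmanship 63 × 0.08 = 5.04
  Use of theme 65 × 0.43 = 27.95
Sum = 64.58
Bonus: 64.58 + 0 = 64.58
64.58 is ≥ 44 and < 67.5 → Developing

Developing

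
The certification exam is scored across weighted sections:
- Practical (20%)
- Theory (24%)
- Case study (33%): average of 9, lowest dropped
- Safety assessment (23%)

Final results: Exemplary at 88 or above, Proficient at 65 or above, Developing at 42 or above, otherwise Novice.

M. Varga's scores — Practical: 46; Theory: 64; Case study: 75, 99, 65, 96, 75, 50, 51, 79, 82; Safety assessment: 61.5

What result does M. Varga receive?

Case study: drop 50 → average of remaining 8 = 622/8 = 77.75
Weighted total:
  Practical 46 × 0.2 = 9.2
  Theory 64 × 0.24 = 15.36
  Case study 77.75 × 0.33 = 25.6575
  Safety assessment 61.5 × 0.23 = 14.145
Sum = 64.3625
64.3625 is ≥ 42 and < 65 → Developing

Developing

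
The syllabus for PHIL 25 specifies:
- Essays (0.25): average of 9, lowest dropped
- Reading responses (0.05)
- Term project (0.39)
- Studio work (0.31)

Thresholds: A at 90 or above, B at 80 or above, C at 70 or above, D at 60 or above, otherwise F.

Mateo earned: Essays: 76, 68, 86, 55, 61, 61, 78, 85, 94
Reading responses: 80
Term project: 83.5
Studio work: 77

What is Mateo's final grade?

Essays: drop 55 → average of remaining 8 = 609/8 = 76.125
Weighted total:
  Essays 76.125 × 0.25 = 19.03125
  Reading responses 80 × 0.05 = 4
  Term project 83.5 × 0.39 = 32.565
  Studio work 77 × 0.31 = 23.87
Sum = 79.46625
79.46625 is ≥ 70 and < 80 → C

C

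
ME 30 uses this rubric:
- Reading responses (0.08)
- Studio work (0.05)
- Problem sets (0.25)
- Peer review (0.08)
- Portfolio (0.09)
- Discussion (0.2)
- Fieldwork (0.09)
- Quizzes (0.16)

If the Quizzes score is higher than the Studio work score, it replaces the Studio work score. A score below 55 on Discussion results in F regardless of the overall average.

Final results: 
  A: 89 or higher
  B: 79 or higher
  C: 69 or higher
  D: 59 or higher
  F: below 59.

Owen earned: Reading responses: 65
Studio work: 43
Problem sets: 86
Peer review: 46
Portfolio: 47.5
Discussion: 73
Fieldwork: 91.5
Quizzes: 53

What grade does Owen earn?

D

Quizzes (53) > Studio work (43), so Studio work counts as 53.
Discussion score 73 ≥ 55: minimum met.
Weighted total:
  Reading responses 65 × 0.08 = 5.2
  Studio work 53 × 0.05 = 2.65
  Problem sets 86 × 0.25 = 21.5
  Peer review 46 × 0.08 = 3.68
  Portfolio 47.5 × 0.09 = 4.275
  Discussion 73 × 0.2 = 14.6
  Fieldwork 91.5 × 0.09 = 8.235
  Quizzes 53 × 0.16 = 8.48
Sum = 68.62
68.62 is ≥ 59 and < 69 → D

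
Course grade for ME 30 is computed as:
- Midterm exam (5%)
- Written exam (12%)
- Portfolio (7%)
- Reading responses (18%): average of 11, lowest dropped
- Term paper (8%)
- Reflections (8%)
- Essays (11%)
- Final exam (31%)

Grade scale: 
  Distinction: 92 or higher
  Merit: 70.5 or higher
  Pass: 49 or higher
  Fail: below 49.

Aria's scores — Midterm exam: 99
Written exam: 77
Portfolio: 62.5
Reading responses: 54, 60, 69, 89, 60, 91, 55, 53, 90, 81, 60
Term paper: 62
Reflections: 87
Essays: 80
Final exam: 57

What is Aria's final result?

Reading responses: drop 53 → average of remaining 10 = 709/10 = 70.9
Weighted total:
  Midterm exam 99 × 0.05 = 4.95
  Written exam 77 × 0.12 = 9.24
  Portfolio 62.5 × 0.07 = 4.375
  Reading responses 70.9 × 0.18 = 12.762
  Term paper 62 × 0.08 = 4.96
  Reflections 87 × 0.08 = 6.96
  Essays 80 × 0.11 = 8.8
  Final exam 57 × 0.31 = 17.67
Sum = 69.717
69.717 is ≥ 49 and < 70.5 → Pass

Pass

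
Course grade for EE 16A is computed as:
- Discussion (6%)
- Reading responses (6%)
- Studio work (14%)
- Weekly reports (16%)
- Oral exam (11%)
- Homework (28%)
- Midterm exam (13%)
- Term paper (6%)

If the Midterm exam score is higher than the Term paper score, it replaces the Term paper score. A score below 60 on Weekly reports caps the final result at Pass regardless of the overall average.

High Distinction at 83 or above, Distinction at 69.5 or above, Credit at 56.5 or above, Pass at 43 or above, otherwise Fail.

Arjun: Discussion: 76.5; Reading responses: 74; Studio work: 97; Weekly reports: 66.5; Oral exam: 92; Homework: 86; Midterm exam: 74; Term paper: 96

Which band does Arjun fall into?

Distinction

Midterm exam (74) ≤ Term paper (96), so Term paper stays at 96.
Weekly reports score 66.5 ≥ 60: minimum met.
Weighted total:
  Discussion 76.5 × 0.06 = 4.59
  Reading responses 74 × 0.06 = 4.44
  Studio work 97 × 0.14 = 13.58
  Weekly reports 66.5 × 0.16 = 10.64
  Oral exam 92 × 0.11 = 10.12
  Homework 86 × 0.28 = 24.08
  Midterm exam 74 × 0.13 = 9.62
  Term paper 96 × 0.06 = 5.76
Sum = 82.83
82.83 is ≥ 69.5 and < 83 → Distinction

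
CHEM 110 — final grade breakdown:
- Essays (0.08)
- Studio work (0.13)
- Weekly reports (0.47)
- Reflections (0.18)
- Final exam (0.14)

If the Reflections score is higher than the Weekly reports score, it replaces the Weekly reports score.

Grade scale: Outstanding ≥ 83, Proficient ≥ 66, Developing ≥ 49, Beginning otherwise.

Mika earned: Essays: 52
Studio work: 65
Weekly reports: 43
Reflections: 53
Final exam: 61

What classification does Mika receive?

Developing

Reflections (53) > Weekly reports (43), so Weekly reports counts as 53.
Weighted total:
  Essays 52 × 0.08 = 4.16
  Studio work 65 × 0.13 = 8.45
  Weekly reports 53 × 0.47 = 24.91
  Reflections 53 × 0.18 = 9.54
  Final exam 61 × 0.14 = 8.54
Sum = 55.6
55.6 is ≥ 49 and < 66 → Developing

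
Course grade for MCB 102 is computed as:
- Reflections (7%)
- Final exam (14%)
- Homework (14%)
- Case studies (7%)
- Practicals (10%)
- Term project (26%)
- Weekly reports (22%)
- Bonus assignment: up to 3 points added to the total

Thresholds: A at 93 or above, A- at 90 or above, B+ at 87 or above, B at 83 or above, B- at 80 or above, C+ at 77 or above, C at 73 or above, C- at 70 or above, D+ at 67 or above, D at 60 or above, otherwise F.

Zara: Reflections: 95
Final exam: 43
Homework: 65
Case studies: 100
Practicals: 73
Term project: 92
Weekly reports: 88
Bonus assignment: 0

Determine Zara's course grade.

Weighted total:
  Reflections 95 × 0.07 = 6.65
  Final exam 43 × 0.14 = 6.02
  Homework 65 × 0.14 = 9.1
  Case studies 100 × 0.07 = 7
  Practicals 73 × 0.1 = 7.3
  Term project 92 × 0.26 = 23.92
  Weekly reports 88 × 0.22 = 19.36
Sum = 79.35
Bonus assignment: 79.35 + 0 = 79.35
79.35 is ≥ 77 and < 80 → C+

C+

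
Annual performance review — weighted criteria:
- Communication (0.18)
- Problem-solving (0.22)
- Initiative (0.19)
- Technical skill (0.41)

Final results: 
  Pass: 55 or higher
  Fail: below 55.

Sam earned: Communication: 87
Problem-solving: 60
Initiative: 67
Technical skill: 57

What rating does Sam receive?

Weighted total:
  Communication 87 × 0.18 = 15.66
  Problem-solving 60 × 0.22 = 13.2
  Initiative 67 × 0.19 = 12.73
  Technical skill 57 × 0.41 = 23.37
Sum = 64.96
64.96 ≥ 55 → Pass

Pass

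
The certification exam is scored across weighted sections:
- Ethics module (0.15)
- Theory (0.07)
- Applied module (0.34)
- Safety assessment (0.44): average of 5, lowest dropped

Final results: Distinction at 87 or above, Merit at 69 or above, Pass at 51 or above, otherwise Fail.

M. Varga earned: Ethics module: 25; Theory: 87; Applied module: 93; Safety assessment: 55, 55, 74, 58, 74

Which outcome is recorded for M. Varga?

Safety assessment: drop 55 → average of remaining 4 = 261/4 = 65.25
Weighted total:
  Ethics module 25 × 0.15 = 3.75
  Theory 87 × 0.07 = 6.09
  Applied module 93 × 0.34 = 31.62
  Safety assessment 65.25 × 0.44 = 28.71
Sum = 70.17
70.17 is ≥ 69 and < 87 → Merit

Merit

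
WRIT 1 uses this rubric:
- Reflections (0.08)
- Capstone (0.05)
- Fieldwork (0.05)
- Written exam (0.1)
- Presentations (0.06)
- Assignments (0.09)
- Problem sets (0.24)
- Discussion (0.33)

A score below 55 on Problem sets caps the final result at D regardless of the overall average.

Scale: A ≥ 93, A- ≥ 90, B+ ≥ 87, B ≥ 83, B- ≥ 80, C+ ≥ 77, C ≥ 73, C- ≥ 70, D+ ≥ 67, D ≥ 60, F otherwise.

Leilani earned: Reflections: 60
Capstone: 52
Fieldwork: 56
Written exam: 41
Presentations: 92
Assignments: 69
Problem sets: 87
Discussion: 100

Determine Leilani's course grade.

C+

Problem sets score 87 ≥ 55: minimum met.
Weighted total:
  Reflections 60 × 0.08 = 4.8
  Capstone 52 × 0.05 = 2.6
  Fieldwork 56 × 0.05 = 2.8
  Written exam 41 × 0.1 = 4.1
  Presentations 92 × 0.06 = 5.52
  Assignments 69 × 0.09 = 6.21
  Problem sets 87 × 0.24 = 20.88
  Discussion 100 × 0.33 = 33
Sum = 79.91
79.91 is ≥ 77 and < 80 → C+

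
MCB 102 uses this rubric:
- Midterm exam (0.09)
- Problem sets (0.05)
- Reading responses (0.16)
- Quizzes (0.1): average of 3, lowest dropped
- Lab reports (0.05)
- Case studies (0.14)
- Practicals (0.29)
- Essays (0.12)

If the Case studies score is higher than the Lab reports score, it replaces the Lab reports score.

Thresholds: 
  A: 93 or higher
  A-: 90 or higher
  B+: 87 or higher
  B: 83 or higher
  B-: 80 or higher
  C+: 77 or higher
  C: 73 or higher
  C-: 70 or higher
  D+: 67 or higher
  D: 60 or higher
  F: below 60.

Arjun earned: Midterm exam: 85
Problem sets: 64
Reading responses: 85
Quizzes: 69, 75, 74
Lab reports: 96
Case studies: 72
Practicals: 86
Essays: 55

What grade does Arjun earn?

C+

Quizzes: drop 69 → average of remaining 2 = 149/2 = 74.5
Case studies (72) ≤ Lab reports (96), so Lab reports stays at 96.
Weighted total:
  Midterm exam 85 × 0.09 = 7.65
  Problem sets 64 × 0.05 = 3.2
  Reading responses 85 × 0.16 = 13.6
  Quizzes 74.5 × 0.1 = 7.45
  Lab reports 96 × 0.05 = 4.8
  Case studies 72 × 0.14 = 10.08
  Practicals 86 × 0.29 = 24.94
  Essays 55 × 0.12 = 6.6
Sum = 78.32
78.32 is ≥ 77 and < 80 → C+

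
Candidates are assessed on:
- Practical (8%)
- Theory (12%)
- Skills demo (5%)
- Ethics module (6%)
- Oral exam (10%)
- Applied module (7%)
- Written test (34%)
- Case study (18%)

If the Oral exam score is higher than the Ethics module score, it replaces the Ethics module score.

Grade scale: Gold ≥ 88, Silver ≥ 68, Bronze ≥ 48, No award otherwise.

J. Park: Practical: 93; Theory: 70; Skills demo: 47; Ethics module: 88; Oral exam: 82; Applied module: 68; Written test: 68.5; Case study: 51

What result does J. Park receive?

Silver

Oral exam (82) ≤ Ethics module (88), so Ethics module stays at 88.
Weighted total:
  Practical 93 × 0.08 = 7.44
  Theory 70 × 0.12 = 8.4
  Skills demo 47 × 0.05 = 2.35
  Ethics module 88 × 0.06 = 5.28
  Oral exam 82 × 0.1 = 8.2
  Applied module 68 × 0.07 = 4.76
  Written test 68.5 × 0.34 = 23.29
  Case study 51 × 0.18 = 9.18
Sum = 68.9
68.9 is ≥ 68 and < 88 → Silver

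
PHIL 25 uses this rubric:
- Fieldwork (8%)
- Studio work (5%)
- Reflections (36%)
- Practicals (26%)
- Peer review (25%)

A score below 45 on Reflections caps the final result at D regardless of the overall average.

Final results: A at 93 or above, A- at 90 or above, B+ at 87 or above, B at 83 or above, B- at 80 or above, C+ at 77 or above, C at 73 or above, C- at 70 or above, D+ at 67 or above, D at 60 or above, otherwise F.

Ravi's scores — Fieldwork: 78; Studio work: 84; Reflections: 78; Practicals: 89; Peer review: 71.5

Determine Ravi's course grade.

Reflections score 78 ≥ 45: minimum met.
Weighted total:
  Fieldwork 78 × 0.08 = 6.24
  Studio work 84 × 0.05 = 4.2
  Reflections 78 × 0.36 = 28.08
  Practicals 89 × 0.26 = 23.14
  Peer review 71.5 × 0.25 = 17.875
Sum = 79.535
79.535 is ≥ 77 and < 80 → C+

C+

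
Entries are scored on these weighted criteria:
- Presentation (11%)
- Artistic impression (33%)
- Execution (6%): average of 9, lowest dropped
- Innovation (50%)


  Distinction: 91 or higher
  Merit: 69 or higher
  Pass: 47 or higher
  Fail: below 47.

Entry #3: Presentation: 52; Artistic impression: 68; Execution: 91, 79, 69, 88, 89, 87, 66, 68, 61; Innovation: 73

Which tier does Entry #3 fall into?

Execution: drop 61 → average of remaining 8 = 637/8 = 79.625
Weighted total:
  Presentation 52 × 0.11 = 5.72
  Artistic impression 68 × 0.33 = 22.44
  Execution 79.625 × 0.06 = 4.7775
  Innovation 73 × 0.5 = 36.5
Sum = 69.4375
69.4375 is ≥ 69 and < 91 → Merit

Merit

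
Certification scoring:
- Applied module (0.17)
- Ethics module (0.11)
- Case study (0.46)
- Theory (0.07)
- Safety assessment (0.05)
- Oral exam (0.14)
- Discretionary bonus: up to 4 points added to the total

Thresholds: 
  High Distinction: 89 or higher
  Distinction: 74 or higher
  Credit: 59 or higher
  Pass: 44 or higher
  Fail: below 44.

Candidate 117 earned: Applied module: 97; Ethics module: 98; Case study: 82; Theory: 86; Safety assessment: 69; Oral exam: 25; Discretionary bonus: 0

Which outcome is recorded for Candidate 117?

Distinction

Weighted total:
  Applied module 97 × 0.17 = 16.49
  Ethics module 98 × 0.11 = 10.78
  Case study 82 × 0.46 = 37.72
  Theory 86 × 0.07 = 6.02
  Safety assessment 69 × 0.05 = 3.45
  Oral exam 25 × 0.14 = 3.5
Sum = 77.96
Discretionary bonus: 77.96 + 0 = 77.96
77.96 is ≥ 74 and < 89 → Distinction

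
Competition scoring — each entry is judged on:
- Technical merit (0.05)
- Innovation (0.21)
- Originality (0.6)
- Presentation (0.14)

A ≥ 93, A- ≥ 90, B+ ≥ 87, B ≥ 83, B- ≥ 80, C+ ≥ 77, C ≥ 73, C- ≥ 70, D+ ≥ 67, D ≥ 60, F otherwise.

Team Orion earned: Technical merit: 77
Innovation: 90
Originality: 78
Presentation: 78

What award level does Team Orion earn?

Weighted total:
  Technical merit 77 × 0.05 = 3.85
  Innovation 90 × 0.21 = 18.9
  Originality 78 × 0.6 = 46.8
  Presentation 78 × 0.14 = 10.92
Sum = 80.47
80.47 is ≥ 80 and < 83 → B-

B-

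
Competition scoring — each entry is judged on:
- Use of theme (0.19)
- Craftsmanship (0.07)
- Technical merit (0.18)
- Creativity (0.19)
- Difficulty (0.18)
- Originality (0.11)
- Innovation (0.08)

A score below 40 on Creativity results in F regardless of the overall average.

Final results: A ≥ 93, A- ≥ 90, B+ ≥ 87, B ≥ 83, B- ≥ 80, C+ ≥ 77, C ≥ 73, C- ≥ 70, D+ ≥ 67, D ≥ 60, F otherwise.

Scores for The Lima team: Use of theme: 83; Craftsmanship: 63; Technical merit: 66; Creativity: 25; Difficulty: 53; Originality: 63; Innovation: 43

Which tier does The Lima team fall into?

Creativity score 25 < 40: minimum not met.
Weighted total:
  Use of theme 83 × 0.19 = 15.77
  Craftsmanship 63 × 0.07 = 4.41
  Technical merit 66 × 0.18 = 11.88
  Creativity 25 × 0.19 = 4.75
  Difficulty 53 × 0.18 = 9.54
  Originality 63 × 0.11 = 6.93
  Innovation 43 × 0.08 = 3.44
Sum = 56.72
Because the Creativity minimum was not met, the result is F.

F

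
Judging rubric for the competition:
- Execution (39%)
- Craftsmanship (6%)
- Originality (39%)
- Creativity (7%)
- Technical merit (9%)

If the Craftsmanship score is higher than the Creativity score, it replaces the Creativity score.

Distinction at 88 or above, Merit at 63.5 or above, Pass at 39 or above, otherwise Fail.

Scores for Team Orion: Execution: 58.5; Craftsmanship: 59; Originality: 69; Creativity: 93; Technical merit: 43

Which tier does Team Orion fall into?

Craftsmanship (59) ≤ Creativity (93), so Creativity stays at 93.
Weighted total:
  Execution 58.5 × 0.39 = 22.815
  Craftsmanship 59 × 0.06 = 3.54
  Originality 69 × 0.39 = 26.91
  Creativity 93 × 0.07 = 6.51
  Technical merit 43 × 0.09 = 3.87
Sum = 63.645
63.645 is ≥ 63.5 and < 88 → Merit

Merit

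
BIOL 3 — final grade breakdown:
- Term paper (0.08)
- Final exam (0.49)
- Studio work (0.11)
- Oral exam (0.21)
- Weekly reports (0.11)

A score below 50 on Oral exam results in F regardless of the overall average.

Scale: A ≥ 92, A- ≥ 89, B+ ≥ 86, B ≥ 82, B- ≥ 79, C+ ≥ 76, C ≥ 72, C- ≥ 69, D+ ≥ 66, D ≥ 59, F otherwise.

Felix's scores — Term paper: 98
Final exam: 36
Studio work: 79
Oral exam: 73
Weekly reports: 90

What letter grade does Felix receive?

D

Oral exam score 73 ≥ 50: minimum met.
Weighted total:
  Term paper 98 × 0.08 = 7.84
  Final exam 36 × 0.49 = 17.64
  Studio work 79 × 0.11 = 8.69
  Oral exam 73 × 0.21 = 15.33
  Weekly reports 90 × 0.11 = 9.9
Sum = 59.4
59.4 is ≥ 59 and < 66 → D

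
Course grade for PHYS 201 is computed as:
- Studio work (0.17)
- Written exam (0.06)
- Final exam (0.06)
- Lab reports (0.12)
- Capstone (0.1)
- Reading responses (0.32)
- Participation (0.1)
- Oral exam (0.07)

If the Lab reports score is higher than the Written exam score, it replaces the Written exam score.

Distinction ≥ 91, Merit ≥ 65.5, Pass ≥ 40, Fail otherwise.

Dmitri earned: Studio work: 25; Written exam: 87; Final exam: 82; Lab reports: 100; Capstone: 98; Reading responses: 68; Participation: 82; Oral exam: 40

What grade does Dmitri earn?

Lab reports (100) > Written exam (87), so Written exam counts as 100.
Weighted total:
  Studio work 25 × 0.17 = 4.25
  Written exam 100 × 0.06 = 6
  Final exam 82 × 0.06 = 4.92
  Lab reports 100 × 0.12 = 12
  Capstone 98 × 0.1 = 9.8
  Reading responses 68 × 0.32 = 21.76
  Participation 82 × 0.1 = 8.2
  Oral exam 40 × 0.07 = 2.8
Sum = 69.73
69.73 is ≥ 65.5 and < 91 → Merit

Merit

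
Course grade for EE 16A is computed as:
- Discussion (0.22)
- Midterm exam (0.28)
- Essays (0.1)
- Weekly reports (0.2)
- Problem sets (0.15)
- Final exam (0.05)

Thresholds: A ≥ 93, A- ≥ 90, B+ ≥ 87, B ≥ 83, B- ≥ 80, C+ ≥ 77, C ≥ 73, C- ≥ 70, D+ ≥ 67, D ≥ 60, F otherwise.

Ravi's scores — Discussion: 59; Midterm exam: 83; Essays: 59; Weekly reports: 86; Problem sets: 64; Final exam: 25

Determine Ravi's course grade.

C-

Weighted total:
  Discussion 59 × 0.22 = 12.98
  Midterm exam 83 × 0.28 = 23.24
  Essays 59 × 0.1 = 5.9
  Weekly reports 86 × 0.2 = 17.2
  Problem sets 64 × 0.15 = 9.6
  Final exam 25 × 0.05 = 1.25
Sum = 70.17
70.17 is ≥ 70 and < 73 → C-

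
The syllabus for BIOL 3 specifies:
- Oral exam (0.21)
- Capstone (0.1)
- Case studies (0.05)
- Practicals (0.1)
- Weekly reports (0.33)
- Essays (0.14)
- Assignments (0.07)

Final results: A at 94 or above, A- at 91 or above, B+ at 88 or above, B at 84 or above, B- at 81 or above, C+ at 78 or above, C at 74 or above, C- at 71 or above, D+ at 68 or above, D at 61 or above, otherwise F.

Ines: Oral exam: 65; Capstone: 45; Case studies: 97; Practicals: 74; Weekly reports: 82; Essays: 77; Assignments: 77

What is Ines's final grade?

Weighted total:
  Oral exam 65 × 0.21 = 13.65
  Capstone 45 × 0.1 = 4.5
  Case studies 97 × 0.05 = 4.85
  Practicals 74 × 0.1 = 7.4
  Weekly reports 82 × 0.33 = 27.06
  Essays 77 × 0.14 = 10.78
  Assignments 77 × 0.07 = 5.39
Sum = 73.63
73.63 is ≥ 71 and < 74 → C-

C-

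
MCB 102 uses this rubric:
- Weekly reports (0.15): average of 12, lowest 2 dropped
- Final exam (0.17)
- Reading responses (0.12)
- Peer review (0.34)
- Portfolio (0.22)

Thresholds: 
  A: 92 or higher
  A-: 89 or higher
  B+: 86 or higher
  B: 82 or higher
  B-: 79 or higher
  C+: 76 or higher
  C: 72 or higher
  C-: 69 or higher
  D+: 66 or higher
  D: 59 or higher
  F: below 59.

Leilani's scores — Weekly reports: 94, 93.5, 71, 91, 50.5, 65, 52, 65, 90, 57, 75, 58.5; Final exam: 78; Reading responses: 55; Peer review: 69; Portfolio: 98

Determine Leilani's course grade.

C+

Weekly reports: drop 50.5, 52 → average of remaining 10 = 760/10 = 76
Weighted total:
  Weekly reports 76 × 0.15 = 11.4
  Final exam 78 × 0.17 = 13.26
  Reading responses 55 × 0.12 = 6.6
  Peer review 69 × 0.34 = 23.46
  Portfolio 98 × 0.22 = 21.56
Sum = 76.28
76.28 is ≥ 76 and < 79 → C+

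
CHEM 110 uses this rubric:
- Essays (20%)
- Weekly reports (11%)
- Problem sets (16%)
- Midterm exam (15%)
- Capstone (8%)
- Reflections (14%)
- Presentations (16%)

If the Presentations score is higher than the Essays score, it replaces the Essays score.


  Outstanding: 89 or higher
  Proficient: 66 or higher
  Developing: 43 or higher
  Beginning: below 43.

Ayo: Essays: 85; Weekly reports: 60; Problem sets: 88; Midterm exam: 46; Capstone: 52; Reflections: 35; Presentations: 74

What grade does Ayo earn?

Developing

Presentations (74) ≤ Essays (85), so Essays stays at 85.
Weighted total:
  Essays 85 × 0.2 = 17
  Weekly reports 60 × 0.11 = 6.6
  Problem sets 88 × 0.16 = 14.08
  Midterm exam 46 × 0.15 = 6.9
  Capstone 52 × 0.08 = 4.16
  Reflections 35 × 0.14 = 4.9
  Presentations 74 × 0.16 = 11.84
Sum = 65.48
65.48 is ≥ 43 and < 66 → Developing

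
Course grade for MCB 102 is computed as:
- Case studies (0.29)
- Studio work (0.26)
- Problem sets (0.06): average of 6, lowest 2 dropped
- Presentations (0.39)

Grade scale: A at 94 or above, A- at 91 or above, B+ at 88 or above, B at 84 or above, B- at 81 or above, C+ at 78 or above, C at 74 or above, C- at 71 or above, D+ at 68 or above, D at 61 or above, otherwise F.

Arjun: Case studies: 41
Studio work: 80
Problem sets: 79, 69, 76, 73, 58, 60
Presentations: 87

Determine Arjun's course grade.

C-

Problem sets: drop 58, 60 → average of remaining 4 = 297/4 = 74.25
Weighted total:
  Case studies 41 × 0.29 = 11.89
  Studio work 80 × 0.26 = 20.8
  Problem sets 74.25 × 0.06 = 4.455
  Presentations 87 × 0.39 = 33.93
Sum = 71.075
71.075 is ≥ 71 and < 74 → C-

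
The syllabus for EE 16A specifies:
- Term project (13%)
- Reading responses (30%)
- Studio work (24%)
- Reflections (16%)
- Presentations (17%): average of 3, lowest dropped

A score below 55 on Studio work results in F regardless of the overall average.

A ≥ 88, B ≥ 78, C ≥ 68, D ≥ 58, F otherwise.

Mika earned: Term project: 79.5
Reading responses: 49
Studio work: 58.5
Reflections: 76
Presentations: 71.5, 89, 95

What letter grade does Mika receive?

Presentations: drop 71.5 → average of remaining 2 = 184/2 = 92
Studio work score 58.5 ≥ 55: minimum met.
Weighted total:
  Term project 79.5 × 0.13 = 10.335
  Reading responses 49 × 0.3 = 14.7
  Studio work 58.5 × 0.24 = 14.04
  Reflections 76 × 0.16 = 12.16
  Presentations 92 × 0.17 = 15.64
Sum = 66.875
66.875 is ≥ 58 and < 68 → D

D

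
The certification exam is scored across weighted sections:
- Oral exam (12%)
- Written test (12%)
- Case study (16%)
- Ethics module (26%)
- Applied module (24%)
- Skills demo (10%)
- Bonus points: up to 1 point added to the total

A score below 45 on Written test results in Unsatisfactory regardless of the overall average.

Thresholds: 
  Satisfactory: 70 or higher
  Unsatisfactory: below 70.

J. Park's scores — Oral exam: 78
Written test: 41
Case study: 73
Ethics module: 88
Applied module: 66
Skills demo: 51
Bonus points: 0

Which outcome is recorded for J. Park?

Unsatisfactory

Written test score 41 < 45: minimum not met.
Weighted total:
  Oral exam 78 × 0.12 = 9.36
  Written test 41 × 0.12 = 4.92
  Case study 73 × 0.16 = 11.68
  Ethics module 88 × 0.26 = 22.88
  Applied module 66 × 0.24 = 15.84
  Skills demo 51 × 0.1 = 5.1
Sum = 69.78
Bonus points: 69.78 + 0 = 69.78
Because the Written test minimum was not met, the result is Unsatisfactory.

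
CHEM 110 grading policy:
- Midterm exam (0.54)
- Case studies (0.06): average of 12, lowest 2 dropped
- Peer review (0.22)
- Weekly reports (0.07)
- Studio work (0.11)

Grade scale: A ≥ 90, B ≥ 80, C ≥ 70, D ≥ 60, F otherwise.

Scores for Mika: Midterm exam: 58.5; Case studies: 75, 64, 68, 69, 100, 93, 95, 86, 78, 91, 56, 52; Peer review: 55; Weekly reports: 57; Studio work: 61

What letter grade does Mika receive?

F

Case studies: drop 52, 56 → average of remaining 10 = 819/10 = 81.9
Weighted total:
  Midterm exam 58.5 × 0.54 = 31.59
  Case studies 81.9 × 0.06 = 4.914
  Peer review 55 × 0.22 = 12.1
  Weekly reports 57 × 0.07 = 3.99
  Studio work 61 × 0.11 = 6.71
Sum = 59.304
59.304 < 60 → F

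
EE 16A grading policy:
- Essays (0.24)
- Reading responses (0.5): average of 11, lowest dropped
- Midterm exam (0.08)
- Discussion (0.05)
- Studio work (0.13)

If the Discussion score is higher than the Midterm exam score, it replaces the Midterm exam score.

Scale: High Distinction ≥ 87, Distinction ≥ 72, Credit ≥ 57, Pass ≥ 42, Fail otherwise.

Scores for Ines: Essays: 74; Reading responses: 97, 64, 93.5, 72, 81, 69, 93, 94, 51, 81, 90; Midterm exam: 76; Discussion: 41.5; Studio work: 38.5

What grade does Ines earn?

Distinction

Reading responses: drop 51 → average of remaining 10 = 834.5/10 = 83.45
Discussion (41.5) ≤ Midterm exam (76), so Midterm exam stays at 76.
Weighted total:
  Essays 74 × 0.24 = 17.76
  Reading responses 83.45 × 0.5 = 41.725
  Midterm exam 76 × 0.08 = 6.08
  Discussion 41.5 × 0.05 = 2.075
  Studio work 38.5 × 0.13 = 5.005
Sum = 72.645
72.645 is ≥ 72 and < 87 → Distinction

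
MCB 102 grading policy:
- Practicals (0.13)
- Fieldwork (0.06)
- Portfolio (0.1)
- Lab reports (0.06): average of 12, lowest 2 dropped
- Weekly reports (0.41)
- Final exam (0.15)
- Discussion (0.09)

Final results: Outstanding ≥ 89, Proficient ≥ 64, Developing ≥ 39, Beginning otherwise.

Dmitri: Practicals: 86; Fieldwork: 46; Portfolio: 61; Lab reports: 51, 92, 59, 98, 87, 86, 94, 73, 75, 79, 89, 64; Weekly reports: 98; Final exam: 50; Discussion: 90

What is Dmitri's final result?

Lab reports: drop 51, 59 → average of remaining 10 = 837/10 = 83.7
Weighted total:
  Practicals 86 × 0.13 = 11.18
  Fieldwork 46 × 0.06 = 2.76
  Portfolio 61 × 0.1 = 6.1
  Lab reports 83.7 × 0.06 = 5.022
  Weekly reports 98 × 0.41 = 40.18
  Final exam 50 × 0.15 = 7.5
  Discussion 90 × 0.09 = 8.1
Sum = 80.842
80.842 is ≥ 64 and < 89 → Proficient

Proficient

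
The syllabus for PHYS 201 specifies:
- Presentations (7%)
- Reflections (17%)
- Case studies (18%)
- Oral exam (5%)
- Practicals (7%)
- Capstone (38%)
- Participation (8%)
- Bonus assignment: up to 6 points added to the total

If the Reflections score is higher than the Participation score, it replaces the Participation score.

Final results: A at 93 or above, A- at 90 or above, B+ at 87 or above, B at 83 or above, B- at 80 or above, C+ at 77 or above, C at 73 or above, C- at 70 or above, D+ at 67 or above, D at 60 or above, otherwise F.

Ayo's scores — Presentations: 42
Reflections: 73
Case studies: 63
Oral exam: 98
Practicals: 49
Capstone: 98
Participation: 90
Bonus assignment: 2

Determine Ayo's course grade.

Reflections (73) ≤ Participation (90), so Participation stays at 90.
Weighted total:
  Presentations 42 × 0.07 = 2.94
  Reflections 73 × 0.17 = 12.41
  Case studies 63 × 0.18 = 11.34
  Oral exam 98 × 0.05 = 4.9
  Practicals 49 × 0.07 = 3.43
  Capstone 98 × 0.38 = 37.24
  Participation 90 × 0.08 = 7.2
Sum = 79.46
Bonus assignment: 79.46 + 2 = 81.46
81.46 is ≥ 80 and < 83 → B-

B-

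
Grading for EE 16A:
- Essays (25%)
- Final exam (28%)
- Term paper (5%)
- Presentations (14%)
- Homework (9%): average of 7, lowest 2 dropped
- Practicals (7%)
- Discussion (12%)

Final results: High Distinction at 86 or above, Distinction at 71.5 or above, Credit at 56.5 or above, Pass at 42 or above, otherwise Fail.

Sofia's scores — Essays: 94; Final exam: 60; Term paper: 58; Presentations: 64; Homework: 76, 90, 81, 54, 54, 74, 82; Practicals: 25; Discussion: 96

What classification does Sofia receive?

Distinction

Homework: drop 54, 54 → average of remaining 5 = 403/5 = 80.6
Weighted total:
  Essays 94 × 0.25 = 23.5
  Final exam 60 × 0.28 = 16.8
  Term paper 58 × 0.05 = 2.9
  Presentations 64 × 0.14 = 8.96
  Homework 80.6 × 0.09 = 7.254
  Practicals 25 × 0.07 = 1.75
  Discussion 96 × 0.12 = 11.52
Sum = 72.684
72.684 is ≥ 71.5 and < 86 → Distinction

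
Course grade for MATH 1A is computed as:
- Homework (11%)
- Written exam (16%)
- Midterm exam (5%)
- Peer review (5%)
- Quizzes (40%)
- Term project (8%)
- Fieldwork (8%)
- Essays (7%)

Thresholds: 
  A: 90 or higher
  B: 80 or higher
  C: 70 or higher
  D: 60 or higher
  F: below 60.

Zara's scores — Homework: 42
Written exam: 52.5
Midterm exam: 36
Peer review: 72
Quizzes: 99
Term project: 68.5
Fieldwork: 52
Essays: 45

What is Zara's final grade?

Weighted total:
  Homework 42 × 0.11 = 4.62
  Written exam 52.5 × 0.16 = 8.4
  Midterm exam 36 × 0.05 = 1.8
  Peer review 72 × 0.05 = 3.6
  Quizzes 99 × 0.4 = 39.6
  Term project 68.5 × 0.08 = 5.48
  Fieldwork 52 × 0.08 = 4.16
  Essays 45 × 0.07 = 3.15
Sum = 70.81
70.81 is ≥ 70 and < 80 → C

C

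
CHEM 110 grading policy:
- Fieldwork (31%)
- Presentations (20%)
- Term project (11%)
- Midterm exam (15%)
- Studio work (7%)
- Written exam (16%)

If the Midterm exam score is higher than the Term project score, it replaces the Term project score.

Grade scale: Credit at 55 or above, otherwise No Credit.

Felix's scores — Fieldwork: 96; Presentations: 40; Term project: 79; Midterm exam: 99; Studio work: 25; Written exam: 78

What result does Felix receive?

Credit

Midterm exam (99) > Term project (79), so Term project counts as 99.
Weighted total:
  Fieldwork 96 × 0.31 = 29.76
  Presentations 40 × 0.2 = 8
  Term project 99 × 0.11 = 10.89
  Midterm exam 99 × 0.15 = 14.85
  Studio work 25 × 0.07 = 1.75
  Written exam 78 × 0.16 = 12.48
Sum = 77.73
77.73 ≥ 55 → Credit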